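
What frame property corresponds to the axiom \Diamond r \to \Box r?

Suppose ◇r→□r is valid. Take Rxy, Rxz and set V(r)={y}. Then ◇r at x, so □r at x, so r at z, i.e. z=y.

partial functionality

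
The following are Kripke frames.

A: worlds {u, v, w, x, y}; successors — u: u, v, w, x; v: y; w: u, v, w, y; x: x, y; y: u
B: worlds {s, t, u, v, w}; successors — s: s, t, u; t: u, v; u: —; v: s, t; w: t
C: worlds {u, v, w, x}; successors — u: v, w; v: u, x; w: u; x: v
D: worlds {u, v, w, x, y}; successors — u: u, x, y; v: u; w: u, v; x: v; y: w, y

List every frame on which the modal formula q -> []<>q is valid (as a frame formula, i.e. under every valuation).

The schema corresponds to symmetry: forall x forall y (Rxy -> Ryx).
A: fails — Ruv but not Rvu.
B: fails — Rwt but not Rtw.
C: satisfies the condition.
D: fails — Rwu but not Ruw.
Valid on: C.

C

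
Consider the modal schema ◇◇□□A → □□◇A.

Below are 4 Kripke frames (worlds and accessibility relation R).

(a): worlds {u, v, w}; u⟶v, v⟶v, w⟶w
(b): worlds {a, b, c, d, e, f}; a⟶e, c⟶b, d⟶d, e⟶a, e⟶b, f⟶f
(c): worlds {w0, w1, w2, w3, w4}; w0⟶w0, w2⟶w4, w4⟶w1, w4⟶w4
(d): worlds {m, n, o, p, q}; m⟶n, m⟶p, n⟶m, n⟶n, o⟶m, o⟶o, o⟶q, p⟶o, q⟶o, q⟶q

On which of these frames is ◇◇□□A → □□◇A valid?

Frame correspondent (Sahlqvist): ∀x ∀y ∀z ((xR²y ∧ xR²z) → ∃w (yR²w ∧ zRw)) — i.e. a generalized confluence (Geach) condition.
(a): holds.
(b): fails — aR²a, aR²a but no w with aR²w and aRw.
(c): fails — w2R²w1, w2R²w1 but no w with w1R²w and w1Rw.
(d): fails — nR²n, nR²p but no w with nR²w and pRw.
Valid on: (a).

(a)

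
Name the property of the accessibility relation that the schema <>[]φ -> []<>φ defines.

convergence

Suppose ◇□φ→□◇φ is valid. Take Rxy, Rxz and set V(φ)={w : Ryw}. Then □φ at y so ◇□φ at x, so □◇φ at x, so ◇φ at z, giving w with Rzw and Ryw.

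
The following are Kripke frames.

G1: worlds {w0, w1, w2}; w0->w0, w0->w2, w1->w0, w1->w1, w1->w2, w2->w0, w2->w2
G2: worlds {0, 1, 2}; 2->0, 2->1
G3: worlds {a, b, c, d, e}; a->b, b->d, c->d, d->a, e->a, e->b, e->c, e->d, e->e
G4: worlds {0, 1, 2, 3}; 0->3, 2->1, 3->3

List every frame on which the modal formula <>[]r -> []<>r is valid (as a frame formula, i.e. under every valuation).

This is the axiom for convergence; its first-order frame correspondent is forall x forall y forall z (Rxy & Rxz -> exists w (Ryw & Rzw)).
G1: holds.
G2: fails — R20 and R20 but 0 and 0 have no common successor.
G3: fails — Reb and Rea but b and a have no common successor.
G4: fails — R21 and R21 but 1 and 1 have no common successor.
Valid on: G1.

G1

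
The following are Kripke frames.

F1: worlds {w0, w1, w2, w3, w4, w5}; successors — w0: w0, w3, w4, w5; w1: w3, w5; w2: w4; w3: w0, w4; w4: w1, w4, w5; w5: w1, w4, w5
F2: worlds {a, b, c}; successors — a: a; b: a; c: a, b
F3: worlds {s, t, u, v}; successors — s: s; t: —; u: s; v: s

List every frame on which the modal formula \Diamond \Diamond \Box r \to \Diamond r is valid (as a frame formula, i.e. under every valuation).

Frame correspondent (Sahlqvist): \forall x \forall y (x R^2 y \to \exists w (yRw \wedge xRw)) — i.e. a generalized confluence (Geach) condition.
F1: fails — w2R²w1 but no w with w1Rw and w2Rw.
F2: satisfies the condition.
F3: satisfies the condition.
Valid on: F2, F3.

F2, F3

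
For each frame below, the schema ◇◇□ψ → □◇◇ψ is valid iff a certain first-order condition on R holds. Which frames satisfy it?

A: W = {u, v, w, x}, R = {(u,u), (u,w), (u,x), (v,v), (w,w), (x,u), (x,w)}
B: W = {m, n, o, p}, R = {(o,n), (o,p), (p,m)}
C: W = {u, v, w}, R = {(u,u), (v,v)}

The schema corresponds to a generalized confluence (Geach) condition: ∀x ∀y ∀z ((xR²y ∧ xRz) → ∃w (yRw ∧ zR²w)).
A: ✓.
B: fails — oR²m, oRn but no w with mRw and nR²w.
C: ✓.

A, C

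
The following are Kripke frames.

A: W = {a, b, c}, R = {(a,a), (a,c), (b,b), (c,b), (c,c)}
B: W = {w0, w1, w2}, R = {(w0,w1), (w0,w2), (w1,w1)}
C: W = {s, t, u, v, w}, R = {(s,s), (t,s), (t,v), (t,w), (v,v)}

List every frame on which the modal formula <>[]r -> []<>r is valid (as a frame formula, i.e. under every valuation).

A

Frame correspondent (Sahlqvist): forall x forall y forall z (Rxy & Rxz -> exists w (Ryw & Rzw)) — i.e. convergence.
A: holds.
B: fails — Rw0w1 and Rw0w2 but w1 and w2 have no common successor.
C: fails — Rtv and Rts but v and s have no common successor.
Valid on: A.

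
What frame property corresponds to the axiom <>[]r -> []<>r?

convergence

Suppose ◇□r→□◇r is valid. Take Rxy, Rxz and set V(r)={w : Ryw}. Then □r at y so ◇□r at x, so □◇r at x, so ◇r at z, giving w with Rzw and Ryw.
The converse is a direct semantic check.
So the correspondent is convergence.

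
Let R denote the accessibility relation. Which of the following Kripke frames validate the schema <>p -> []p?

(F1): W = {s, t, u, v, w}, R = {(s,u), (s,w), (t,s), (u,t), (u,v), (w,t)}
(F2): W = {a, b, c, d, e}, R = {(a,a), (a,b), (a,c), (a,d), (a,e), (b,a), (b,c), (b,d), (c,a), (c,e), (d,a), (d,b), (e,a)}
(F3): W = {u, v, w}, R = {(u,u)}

(F3)

This is the axiom for partial functionality; its first-order frame correspondent is forall x forall y forall z (Rxy & Rxz -> y = z).
(F1): fails — s sees both u and w.
(F2): fails — a sees both a and b.
(F3): holds.
Valid on: (F3).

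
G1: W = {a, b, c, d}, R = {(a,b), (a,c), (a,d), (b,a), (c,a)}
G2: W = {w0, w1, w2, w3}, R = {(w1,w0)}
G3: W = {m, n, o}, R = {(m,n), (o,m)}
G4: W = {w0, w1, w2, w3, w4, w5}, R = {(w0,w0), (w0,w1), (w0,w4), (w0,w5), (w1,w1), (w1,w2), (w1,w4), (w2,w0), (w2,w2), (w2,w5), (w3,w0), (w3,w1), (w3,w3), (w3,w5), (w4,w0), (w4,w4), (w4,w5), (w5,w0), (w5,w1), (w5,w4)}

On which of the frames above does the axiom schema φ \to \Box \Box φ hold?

The schema corresponds to a generalized confluence (Geach) condition: \forall x \forall z (x R^2 z \to \exists w (x = w \wedge z = w)).
G1: fails — bR²c but b ≠ c.
G2: ✓.
G3: fails — oR²n but o ≠ n.
G4: fails — w0R²w1 but w0 ≠ w1.
Valid on: G2.

G2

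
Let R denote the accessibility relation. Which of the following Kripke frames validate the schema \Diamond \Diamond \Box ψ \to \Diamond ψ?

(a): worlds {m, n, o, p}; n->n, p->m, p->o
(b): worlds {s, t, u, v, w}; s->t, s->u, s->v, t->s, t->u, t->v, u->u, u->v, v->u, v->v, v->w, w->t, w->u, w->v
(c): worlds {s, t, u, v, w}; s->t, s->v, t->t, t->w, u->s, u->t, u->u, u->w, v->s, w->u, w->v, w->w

(a), (b)

The schema corresponds to a generalized confluence (Geach) condition: \forall x \forall y (x R^2 y \to \exists w (yRw \wedge xRw)).
(a): condition met.
(b): condition met.
(c): fails — tR²v but no w* with vRw* and tRw*.
Valid on: (a), (b).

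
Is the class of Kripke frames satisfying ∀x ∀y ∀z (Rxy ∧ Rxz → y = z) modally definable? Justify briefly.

The condition is partial functionality. A defining modal formula is ◇p → □p.
Suppose ◇p→□p is valid. Take Rxy, Rxz and set V(p)={y}. Then ◇p at x, so □p at x, so p at z, i.e. z=y.

Yes, by ◇p → □p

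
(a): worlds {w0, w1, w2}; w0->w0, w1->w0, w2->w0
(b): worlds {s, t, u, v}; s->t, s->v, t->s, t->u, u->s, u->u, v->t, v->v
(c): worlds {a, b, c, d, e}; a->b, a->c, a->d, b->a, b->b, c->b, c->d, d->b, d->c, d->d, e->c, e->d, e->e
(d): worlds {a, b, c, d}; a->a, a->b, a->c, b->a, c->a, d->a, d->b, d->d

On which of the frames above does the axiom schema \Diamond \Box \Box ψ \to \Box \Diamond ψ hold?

(a), (b), (c), (d)

Frame correspondent (Sahlqvist): \forall x \forall y \forall z ((xRy \wedge xRz) \to \exists w (y R^2 w \wedge zRw)) — i.e. a generalized confluence (Geach) condition.
(a): holds.
(b): holds.
(c): holds.
(d): holds.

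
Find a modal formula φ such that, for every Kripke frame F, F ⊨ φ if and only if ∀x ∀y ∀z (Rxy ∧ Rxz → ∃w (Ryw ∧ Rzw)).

◇□ψ → □◇ψ

The condition is convergence. The .2 schema ◇□ψ → □◇ψ defines it.
Suppose ◇□ψ→□◇ψ is valid. Take Rxy, Rxz and set V(ψ)={w : Ryw}. Then □ψ at y so ◇□ψ at x, so □◇ψ at x, so ◇ψ at z, giving w with Rzw and Ryw.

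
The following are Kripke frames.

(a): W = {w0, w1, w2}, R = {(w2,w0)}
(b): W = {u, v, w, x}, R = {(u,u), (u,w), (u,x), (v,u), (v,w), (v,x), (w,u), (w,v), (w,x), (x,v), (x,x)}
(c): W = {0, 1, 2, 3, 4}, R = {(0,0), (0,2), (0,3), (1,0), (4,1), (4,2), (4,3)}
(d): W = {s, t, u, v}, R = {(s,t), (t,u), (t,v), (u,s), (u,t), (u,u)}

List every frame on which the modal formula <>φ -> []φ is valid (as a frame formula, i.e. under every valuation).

(a)

The schema corresponds to partial functionality: forall x forall y forall z (Rxy & Rxz -> y = z).
(a): condition met.
(b): fails — u sees both u and w.
(c): fails — 0 sees both 0 and 2.
(d): fails — t sees both u and v.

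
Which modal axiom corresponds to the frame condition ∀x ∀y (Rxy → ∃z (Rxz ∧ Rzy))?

□□q → □q

The condition is density. The C4 schema □□q → □q defines it.
Suppose □□q→□q is valid. Take Rxy and set V(q)={w : xR²w}. Then □□q at x, so □q at x, so q at y, i.e. ∃z(Rxz∧Rzy).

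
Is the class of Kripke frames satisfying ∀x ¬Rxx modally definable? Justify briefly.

Any modally definable frame class is closed under surjective bounded morphisms.
The 5-cycle (worlds w0,w1,w2,w3,w4 with w0→w1→w2→w3→w4→w0) is irreflexive, and the map sending every world to a single reflexive point • is a surjective bounded morphism (forth: every edge maps to (•,•); back: every world has a successor). So any modal formula valid on the 5-cycle is also valid on the reflexive point, which is not irreflexive.
So the class is not modally definable.

Not modally definable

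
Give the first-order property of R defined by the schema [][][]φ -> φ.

This is a Sahlqvist (Geach-type) schema ◇^0□^3φ → □^0◇^0φ.
Minimal-valuation argument: fix x; take any y with xR^0y and any z with xR^0z. Set V(φ) to the set of worlds R-reachable from y in exactly 3 steps. Then □^3φ holds at y, so the antecedent holds at x; validity forces ◇^0φ at z, giving a w with zR^0w and yR^3w.
First-order correspondent: forall x exists w (x R^3 w & x = w).

forall x exists w (x R^3 w & x = w)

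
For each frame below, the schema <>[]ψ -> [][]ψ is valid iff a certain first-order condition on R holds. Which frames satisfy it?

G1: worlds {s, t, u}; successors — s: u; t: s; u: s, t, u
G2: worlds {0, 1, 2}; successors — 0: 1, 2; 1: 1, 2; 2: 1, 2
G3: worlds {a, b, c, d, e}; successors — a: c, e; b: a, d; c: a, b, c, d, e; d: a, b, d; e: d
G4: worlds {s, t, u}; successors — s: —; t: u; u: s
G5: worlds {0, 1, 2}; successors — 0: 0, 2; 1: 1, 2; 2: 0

The schema corresponds to a generalized confluence (Geach) condition: forall x forall y forall z ((xRy & x R^2 z) -> exists w (yRw & z = w)).
G1: fails — uRs, uR²s but no w with sRw and s=w.
G2: holds.
G3: fails — aRe, aR²a but no w with eRw and a=w.
G4: holds.
G5: fails — 0R2, 0R²2 but no w with 2Rw and 2=w.
Valid on: G2, G4.

G2, G4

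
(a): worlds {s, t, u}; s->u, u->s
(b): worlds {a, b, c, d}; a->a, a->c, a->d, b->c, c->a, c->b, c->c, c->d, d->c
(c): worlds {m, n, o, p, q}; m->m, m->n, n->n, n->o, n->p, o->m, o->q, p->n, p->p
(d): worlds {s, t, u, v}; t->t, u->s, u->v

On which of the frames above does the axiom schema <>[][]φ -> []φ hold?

Frame correspondent (Sahlqvist): forall x forall y forall z ((xRy & xRz) -> exists w (y R^2 w & z = w)) — i.e. a generalized confluence (Geach) condition.
(a): condition met.
(b): condition met.
(c): fails — nRo, nRo but no w with oR²w and o=w.
(d): fails — uRs, uRs but no w with sR²w and s=w.

(a), (b)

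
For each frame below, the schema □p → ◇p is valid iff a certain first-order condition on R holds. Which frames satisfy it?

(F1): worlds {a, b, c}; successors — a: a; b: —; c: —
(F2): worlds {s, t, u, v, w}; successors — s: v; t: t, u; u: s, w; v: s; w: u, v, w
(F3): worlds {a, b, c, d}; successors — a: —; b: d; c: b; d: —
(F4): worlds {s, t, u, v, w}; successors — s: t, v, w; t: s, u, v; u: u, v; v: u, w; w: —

(F2)

The schema corresponds to seriality: ∀x ∃y Rxy.
(F1): fails — world b has no successor.
(F2): holds.
(F3): fails — world a has no successor.
(F4): fails — world w has no successor.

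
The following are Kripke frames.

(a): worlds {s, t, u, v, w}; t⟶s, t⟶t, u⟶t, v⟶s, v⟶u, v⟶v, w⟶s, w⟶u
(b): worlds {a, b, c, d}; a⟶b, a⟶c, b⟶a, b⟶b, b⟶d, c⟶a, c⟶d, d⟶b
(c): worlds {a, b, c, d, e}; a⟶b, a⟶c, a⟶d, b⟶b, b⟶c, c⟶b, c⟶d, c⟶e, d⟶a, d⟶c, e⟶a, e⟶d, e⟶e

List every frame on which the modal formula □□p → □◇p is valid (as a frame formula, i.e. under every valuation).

This is the axiom for a generalized confluence (Geach) condition; its first-order frame correspondent is ∀x ∀z (xRz → ∃w (xR²w ∧ zRw)).
(a): fails — tRs but no w* with tR²w* and sRw*.
(b): condition met.
(c): condition met.

(b), (c)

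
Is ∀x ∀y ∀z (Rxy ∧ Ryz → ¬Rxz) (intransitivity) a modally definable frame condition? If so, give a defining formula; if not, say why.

Modal frame validity is preserved under surjective bounded morphisms.
The 3-cycle (worlds s,t,u with s→t→u→s) is intransitive. Mapping every world to a single reflexive point • is a surjective bounded morphism; the reflexive point is not intransitive (R••∧R•• but R••).
So the class is not modally definable.

Not modally definable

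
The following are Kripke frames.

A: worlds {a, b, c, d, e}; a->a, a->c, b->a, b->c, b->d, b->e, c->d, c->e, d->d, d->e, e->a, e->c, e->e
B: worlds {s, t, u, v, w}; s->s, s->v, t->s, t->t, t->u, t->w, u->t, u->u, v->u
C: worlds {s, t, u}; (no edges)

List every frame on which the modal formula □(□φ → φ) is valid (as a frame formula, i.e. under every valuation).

C

Frame correspondent (Sahlqvist): ∀x ∀y (Rxy → Ryy) — i.e. shift-reflexivity.
A: fails — Rbc but not Rcc.
B: fails — Rtw but not Rww.
C: satisfies the condition.
Valid on: C.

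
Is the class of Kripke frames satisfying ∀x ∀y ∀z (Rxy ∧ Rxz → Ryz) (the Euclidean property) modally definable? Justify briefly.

Yes — defined by ◇q → □◇q

The condition is the Euclidean property. A defining modal formula is ◇q → □◇q.
Suppose ◇q→□◇q is valid. Take Rxy, Rxz and set V(q)={y}. Then ◇q at x, so □◇q at x, so ◇q at z, so some w with Rzw has q; w=y, i.e. Rzy. By symmetry of the argument, Ryz.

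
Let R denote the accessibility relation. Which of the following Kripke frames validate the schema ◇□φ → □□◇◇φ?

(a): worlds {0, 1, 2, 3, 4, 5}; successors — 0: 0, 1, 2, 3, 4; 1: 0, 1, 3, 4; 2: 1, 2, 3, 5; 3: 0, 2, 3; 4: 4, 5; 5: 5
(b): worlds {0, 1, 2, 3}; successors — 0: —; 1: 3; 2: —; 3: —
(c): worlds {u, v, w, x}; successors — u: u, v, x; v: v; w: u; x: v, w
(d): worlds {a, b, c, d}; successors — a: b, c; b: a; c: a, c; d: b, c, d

The schema corresponds to a generalized confluence (Geach) condition: ∀x ∀y ∀z ((xRy ∧ xR²z) → ∃w (yRw ∧ zR²w)).
(a): fails — 0R0, 0R²5 but no w with 0Rw and 5R²w.
(b): ✓.
(c): fails — xRw, xR²v but no t with wRt and vR²t.
(d): fails — dRb, dR²b but no w with bRw and bR²w.

(b)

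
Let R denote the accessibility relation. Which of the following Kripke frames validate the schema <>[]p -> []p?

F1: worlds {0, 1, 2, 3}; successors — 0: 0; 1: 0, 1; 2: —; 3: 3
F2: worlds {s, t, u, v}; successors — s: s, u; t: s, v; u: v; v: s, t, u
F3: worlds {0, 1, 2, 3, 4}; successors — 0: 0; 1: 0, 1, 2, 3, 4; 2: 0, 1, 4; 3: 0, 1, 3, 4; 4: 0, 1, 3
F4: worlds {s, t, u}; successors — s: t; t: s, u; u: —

Frame correspondent (Sahlqvist): forall x forall y forall z (Rxy & Rxz -> Ryz) — i.e. the Euclidean property.
F1: fails — R10 and R11 but not R01.
F2: fails — Rsu and Rsu but not Ruu.
F3: fails — R10 and R12 but not R02.
F4: fails — Rst and Rst but not Rtt.
Valid on no frame.

none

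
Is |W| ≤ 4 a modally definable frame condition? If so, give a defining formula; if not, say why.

If a class were modally definable it would be closed under disjoint unions (Goldblatt–Thomason).
Any modal formula valid on each of 5 disjoint one-world frames is valid on their disjoint union (validity is preserved under disjoint unions). Each one-world frame has |W|=1≤4, but the union has |W|=5.
So no modal formula (or set of formulas) defines exactly the |W|≤4 frames.

No — not modally definable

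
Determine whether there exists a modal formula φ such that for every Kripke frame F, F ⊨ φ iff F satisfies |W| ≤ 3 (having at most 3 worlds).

No

Any modally definable frame class is closed under disjoint unions.
Any modal formula valid on each of 4 disjoint one-world frames is valid on their disjoint union (validity is preserved under disjoint unions). Each one-world frame has |W|=1≤3, but the union has |W|=4.
Hence having at most 3 worlds is not modally definable.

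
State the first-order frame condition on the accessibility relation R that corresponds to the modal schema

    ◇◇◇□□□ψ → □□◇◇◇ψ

∀x ∀y ∀z ((xR³y ∧ xR²z) → ∃w (yR³w ∧ zR³w))

This is a Sahlqvist (Geach-type) schema ◇^3□^3ψ → □^2◇^3ψ.
First-order correspondent: ∀x ∀y ∀z ((xR³y ∧ xR²z) → ∃w (yR³w ∧ zR³w)).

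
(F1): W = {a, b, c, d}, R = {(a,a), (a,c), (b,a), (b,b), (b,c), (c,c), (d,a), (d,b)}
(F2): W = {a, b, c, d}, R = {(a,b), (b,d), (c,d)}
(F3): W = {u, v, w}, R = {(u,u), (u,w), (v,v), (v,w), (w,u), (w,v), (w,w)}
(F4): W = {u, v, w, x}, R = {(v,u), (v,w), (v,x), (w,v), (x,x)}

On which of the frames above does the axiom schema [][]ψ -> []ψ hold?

(F1), (F3)

Frame correspondent (Sahlqvist): forall x forall y (Rxy -> exists z (Rxz & Rzy)) — i.e. density.
(F1): ✓.
(F2): fails — Rab but no z with Raz and Rzb.
(F3): ✓.
(F4): fails — Rvw but no z with Rvz and Rzw.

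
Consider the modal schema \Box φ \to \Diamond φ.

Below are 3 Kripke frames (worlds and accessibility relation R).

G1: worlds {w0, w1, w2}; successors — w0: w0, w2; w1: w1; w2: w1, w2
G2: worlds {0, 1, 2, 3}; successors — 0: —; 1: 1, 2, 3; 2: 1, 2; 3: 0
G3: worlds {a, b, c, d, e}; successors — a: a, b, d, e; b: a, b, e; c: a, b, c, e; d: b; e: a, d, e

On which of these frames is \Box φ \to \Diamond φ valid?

G1, G3

This is the axiom for seriality; its first-order frame correspondent is \forall x \exists y Rxy.
G1: satisfies the condition.
G2: fails — world 0 has no successor.
G3: satisfies the condition.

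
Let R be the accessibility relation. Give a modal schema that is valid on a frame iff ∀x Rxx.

□ψ → ψ

A defining formula is □ψ → ψ (the T axiom).
Suppose □ψ→ψ is valid. At any x set V(ψ)={w : Rxw}. Then □ψ holds at x, so ψ holds at x, i.e. Rxx.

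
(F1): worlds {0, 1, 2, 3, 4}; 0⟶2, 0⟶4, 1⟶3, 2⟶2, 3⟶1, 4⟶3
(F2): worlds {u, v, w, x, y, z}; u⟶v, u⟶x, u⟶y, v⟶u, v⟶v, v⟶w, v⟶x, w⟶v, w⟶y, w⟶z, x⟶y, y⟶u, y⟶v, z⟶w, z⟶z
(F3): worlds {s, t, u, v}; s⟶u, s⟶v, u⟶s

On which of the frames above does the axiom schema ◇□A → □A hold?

none

Frame correspondent (Sahlqvist): ∀x ∀y ∀z (Rxy ∧ Rxz → Ryz) — i.e. the Euclidean property.
(F1): fails — R02 and R04 but not R24.
(F2): fails — Ruv and Ruy but not Rvy.
(F3): fails — Rsu and Rsu but not Ruu.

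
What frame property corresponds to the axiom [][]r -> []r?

Suppose □□r→□r is valid. Take Rxy and set V(r)={w : xR²w}. Then □□r at x, so □r at x, so r at y, i.e. ∃z(Rxz∧Rzy).

Density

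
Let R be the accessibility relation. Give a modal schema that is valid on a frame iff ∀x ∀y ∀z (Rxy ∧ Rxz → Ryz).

◇q → □◇q

The condition is the Euclidean property. The 5 schema ◇q → □◇q defines it.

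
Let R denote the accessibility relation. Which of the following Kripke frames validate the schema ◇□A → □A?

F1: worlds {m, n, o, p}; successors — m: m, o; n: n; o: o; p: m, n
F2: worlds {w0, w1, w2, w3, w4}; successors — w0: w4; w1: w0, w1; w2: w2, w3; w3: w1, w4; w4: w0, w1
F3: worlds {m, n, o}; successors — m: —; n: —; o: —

The schema corresponds to a generalized confluence (Geach) condition: ∀x ∀y ∀z ((xRy ∧ xRz) → ∃w (yRw ∧ z = w)).
F1: fails — mRo, mRm but no w with oRw and m=w.
F2: fails — w0Rw4, w0Rw4 but no w with w4Rw and w4=w.
F3: condition met.
Valid on: F3.

F3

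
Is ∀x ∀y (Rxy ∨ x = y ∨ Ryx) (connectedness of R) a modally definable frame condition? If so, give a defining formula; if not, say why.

No — not modally definable

Any modally definable frame class is closed under disjoint unions.
Take 4 disjoint single-world reflexive frames: each is trivially connected, but their disjoint union has 4 worlds with no edge between distinct components, so it is not connected.
So no modal formula (or set of formulas) defines exactly the connected frames.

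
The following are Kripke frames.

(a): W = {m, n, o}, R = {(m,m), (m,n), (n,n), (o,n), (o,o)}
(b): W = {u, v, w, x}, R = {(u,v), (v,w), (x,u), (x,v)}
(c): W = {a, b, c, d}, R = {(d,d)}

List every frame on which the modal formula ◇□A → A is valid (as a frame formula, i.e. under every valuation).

Frame correspondent (Sahlqvist): ∀x ∀y (Rxy → Ryx) — i.e. symmetry.
(a): fails — Ron but not Rno.
(b): fails — Ruv but not Rvu.
(c): ✓.

(c)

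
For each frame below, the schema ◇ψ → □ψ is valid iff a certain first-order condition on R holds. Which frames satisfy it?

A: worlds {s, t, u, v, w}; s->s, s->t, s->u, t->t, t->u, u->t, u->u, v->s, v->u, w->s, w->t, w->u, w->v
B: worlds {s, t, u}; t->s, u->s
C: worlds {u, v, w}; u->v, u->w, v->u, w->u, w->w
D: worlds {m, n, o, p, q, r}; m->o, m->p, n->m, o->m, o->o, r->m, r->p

Frame correspondent (Sahlqvist): ∀x ∀y ∀z (Rxy ∧ Rxz → y = z) — i.e. partial functionality.
A: fails — s sees both s and t.
B: condition met.
C: fails — u sees both v and w.
D: fails — m sees both o and p.
Valid on: B.

B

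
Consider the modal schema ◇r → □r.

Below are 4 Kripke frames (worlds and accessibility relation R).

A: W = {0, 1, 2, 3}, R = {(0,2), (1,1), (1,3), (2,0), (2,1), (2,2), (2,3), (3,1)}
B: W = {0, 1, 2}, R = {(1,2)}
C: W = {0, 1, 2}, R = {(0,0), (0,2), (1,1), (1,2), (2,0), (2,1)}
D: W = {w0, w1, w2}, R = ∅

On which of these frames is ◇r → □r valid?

B, D

The schema corresponds to partial functionality: ∀x ∀y ∀z (Rxy ∧ Rxz → y = z).
A: fails — 1 sees both 1 and 3.
B: holds.
C: fails — 0 sees both 0 and 2.
D: holds.
Valid on: B, D.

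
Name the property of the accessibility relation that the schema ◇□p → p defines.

symmetry

This is frame-equivalent to p → □◇p (substitute ¬p for p and contrapose).
Suppose p→□◇p is valid. Take Rxy and set V(p)={x}. Then p at x, so □◇p at x, so ◇p at y, so some z with Ryz has p; z=x, i.e. Ryx.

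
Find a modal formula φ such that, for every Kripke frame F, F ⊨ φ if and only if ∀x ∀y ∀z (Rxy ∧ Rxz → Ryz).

A defining formula is ◇ψ → □◇ψ (the 5 axiom).

◇ψ → □◇ψ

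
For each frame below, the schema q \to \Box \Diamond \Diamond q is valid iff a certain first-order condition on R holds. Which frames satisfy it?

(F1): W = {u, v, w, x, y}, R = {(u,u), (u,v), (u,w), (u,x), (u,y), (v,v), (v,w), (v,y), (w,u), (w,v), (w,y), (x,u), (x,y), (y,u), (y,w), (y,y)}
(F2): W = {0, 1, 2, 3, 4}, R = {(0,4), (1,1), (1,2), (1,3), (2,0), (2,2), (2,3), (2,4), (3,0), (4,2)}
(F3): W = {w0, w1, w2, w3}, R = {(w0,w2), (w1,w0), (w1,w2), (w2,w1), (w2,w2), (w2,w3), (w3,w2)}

(F1), (F3)

This is the axiom for a generalized confluence (Geach) condition; its first-order frame correspondent is \forall x \forall z (xRz \to \exists w (x = w \wedge z R^2 w)).
(F1): satisfies the condition.
(F2): fails — 1R2 but no w with 1=w and 2R²w.
(F3): satisfies the condition.
Valid on: (F1), (F3).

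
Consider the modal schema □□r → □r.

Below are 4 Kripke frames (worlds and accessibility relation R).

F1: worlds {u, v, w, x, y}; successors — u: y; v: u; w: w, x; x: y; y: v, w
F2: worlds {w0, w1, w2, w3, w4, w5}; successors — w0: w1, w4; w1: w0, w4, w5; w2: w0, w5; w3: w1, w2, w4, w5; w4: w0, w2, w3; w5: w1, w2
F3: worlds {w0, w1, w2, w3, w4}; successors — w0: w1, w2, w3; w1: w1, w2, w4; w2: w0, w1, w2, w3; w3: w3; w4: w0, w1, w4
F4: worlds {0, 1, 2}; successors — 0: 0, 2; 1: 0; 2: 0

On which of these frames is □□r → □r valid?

Frame correspondent (Sahlqvist): ∀x ∀y (Rxy → ∃z (Rxz ∧ Rzy)) — i.e. density.
F1: fails — Rvu but no z with Rvz and Rzu.
F2: fails — Rw1w5 but no z with Rw1z and Rzw5.
F3: condition met.
F4: condition met.
Valid on: F3, F4.

F3, F4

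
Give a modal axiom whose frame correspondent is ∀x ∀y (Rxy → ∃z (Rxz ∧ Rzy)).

The condition is density. The C4 schema □□ψ → □ψ defines it.
Suppose □□ψ→□ψ is valid. Take Rxy and set V(ψ)={w : xR²w}. Then □□ψ at x, so □ψ at x, so ψ at y, i.e. ∃z(Rxz∧Rzy).

□□ψ → □ψ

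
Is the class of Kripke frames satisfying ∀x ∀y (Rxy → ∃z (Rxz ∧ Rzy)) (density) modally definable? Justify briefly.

Definable; □□p → □p defines it

The condition is density. A defining modal formula is □□p → □p.
Suppose □□p→□p is valid. Take Rxy and set V(p)={w : xR²w}. Then □□p at x, so □p at x, so p at y, i.e. ∃z(Rxz∧Rzy).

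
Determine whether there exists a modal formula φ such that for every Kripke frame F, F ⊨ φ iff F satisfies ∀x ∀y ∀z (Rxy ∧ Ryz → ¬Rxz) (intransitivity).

If a class were modally definable it would be closed under surjective bounded morphisms (Goldblatt–Thomason).
The 7-cycle (worlds a,b,c,d,e,f,g with a→b→c→d→e→f→g→a) is intransitive. Mapping every world to a single reflexive point • is a surjective bounded morphism; the reflexive point is not intransitive (R••∧R•• but R••).
So no modal formula (or set of formulas) defines exactly the intransitive frames.

Not definable by any modal formula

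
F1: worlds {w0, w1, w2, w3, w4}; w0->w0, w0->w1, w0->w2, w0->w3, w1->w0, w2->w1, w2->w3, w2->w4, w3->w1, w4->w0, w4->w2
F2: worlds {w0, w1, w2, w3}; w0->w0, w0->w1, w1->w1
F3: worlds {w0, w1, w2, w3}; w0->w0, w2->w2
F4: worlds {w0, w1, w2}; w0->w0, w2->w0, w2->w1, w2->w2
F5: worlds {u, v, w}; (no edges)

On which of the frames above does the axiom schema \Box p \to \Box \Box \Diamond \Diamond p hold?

F1, F2, F3, F5

Frame correspondent (Sahlqvist): \forall x \forall z (x R^2 z \to \exists w (xRw \wedge z R^2 w)) — i.e. a generalized confluence (Geach) condition.
F1: ✓.
F2: ✓.
F3: ✓.
F4: fails — w2R²w1 but no w with w2Rw and w1R²w.
F5: ✓.
Valid on: F1, F2, F3, F5.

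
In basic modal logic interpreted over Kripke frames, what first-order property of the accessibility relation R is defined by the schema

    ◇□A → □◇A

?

This schema is the .2 axiom.
Its frame correspondent is convergence — ∀x ∀y ∀z (Rxy ∧ Rxz → ∃w (Ryw ∧ Rzw)).

Convergence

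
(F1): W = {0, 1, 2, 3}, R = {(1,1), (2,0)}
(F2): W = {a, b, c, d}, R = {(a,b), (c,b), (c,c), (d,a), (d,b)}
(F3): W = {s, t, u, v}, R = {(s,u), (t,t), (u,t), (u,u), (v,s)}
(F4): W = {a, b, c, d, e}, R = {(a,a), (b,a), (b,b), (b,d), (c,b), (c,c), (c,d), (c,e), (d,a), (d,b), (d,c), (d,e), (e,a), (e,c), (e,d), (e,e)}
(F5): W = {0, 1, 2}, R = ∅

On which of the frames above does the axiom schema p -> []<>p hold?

This is the axiom for symmetry; its first-order frame correspondent is forall x forall y (Rxy -> Ryx).
(F1): fails — R20 but not R02.
(F2): fails — Rab but not Rba.
(F3): fails — Rut but not Rtu.
(F4): fails — Rea but not Rae.
(F5): holds.
Valid on: (F5).

(F5)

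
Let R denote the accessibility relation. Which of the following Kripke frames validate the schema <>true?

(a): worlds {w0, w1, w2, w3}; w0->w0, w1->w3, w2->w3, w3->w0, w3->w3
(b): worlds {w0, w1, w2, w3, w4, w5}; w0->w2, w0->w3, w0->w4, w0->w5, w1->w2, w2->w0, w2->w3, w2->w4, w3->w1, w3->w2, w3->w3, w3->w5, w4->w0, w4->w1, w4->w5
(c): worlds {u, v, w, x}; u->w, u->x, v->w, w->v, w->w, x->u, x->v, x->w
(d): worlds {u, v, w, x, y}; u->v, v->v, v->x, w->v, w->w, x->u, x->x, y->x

This is the axiom for seriality; its first-order frame correspondent is forall x exists y Rxy.
(a): condition met.
(b): fails — world w5 has no successor.
(c): condition met.
(d): condition met.
Valid on: (a), (c), (d).

(a), (c), (d)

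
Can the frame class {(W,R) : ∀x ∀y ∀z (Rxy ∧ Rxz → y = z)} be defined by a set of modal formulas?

The condition is partial functionality. A defining modal formula is ◇r → □r.
Suppose ◇r→□r is valid. Take Rxy, Rxz and set V(r)={y}. Then ◇r at x, so □r at x, so r at z, i.e. z=y.

Yes, by ◇r → □r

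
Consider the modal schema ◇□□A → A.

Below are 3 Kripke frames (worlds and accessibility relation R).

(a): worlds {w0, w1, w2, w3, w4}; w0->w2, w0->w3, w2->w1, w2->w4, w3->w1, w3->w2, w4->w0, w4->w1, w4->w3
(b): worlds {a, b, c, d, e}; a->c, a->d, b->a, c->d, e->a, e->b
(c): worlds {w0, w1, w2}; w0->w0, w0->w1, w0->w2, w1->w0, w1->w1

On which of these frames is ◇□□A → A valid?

none

The schema corresponds to a generalized confluence (Geach) condition: ∀x ∀y (xRy → ∃w (yR²w ∧ x = w)).
(a): fails — w0Rw3 but no w with w3R²w and w0=w.
(b): fails — aRc but no w with cR²w and a=w.
(c): fails — w0Rw2 but no w with w2R²w and w0=w.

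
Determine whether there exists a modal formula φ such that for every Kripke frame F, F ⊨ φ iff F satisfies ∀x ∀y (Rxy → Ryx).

Yes: it is symmetry, defined by the B schema r → □◇r.

Yes, by r → □◇r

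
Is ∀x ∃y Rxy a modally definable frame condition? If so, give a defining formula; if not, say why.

Definable; □q → ◇q defines it

Yes: it is seriality, defined by the D schema □q → ◇q.
Suppose □q→◇q is valid. At any x set V(q)=W. Then □q at x, so ◇q at x, so x has a successor.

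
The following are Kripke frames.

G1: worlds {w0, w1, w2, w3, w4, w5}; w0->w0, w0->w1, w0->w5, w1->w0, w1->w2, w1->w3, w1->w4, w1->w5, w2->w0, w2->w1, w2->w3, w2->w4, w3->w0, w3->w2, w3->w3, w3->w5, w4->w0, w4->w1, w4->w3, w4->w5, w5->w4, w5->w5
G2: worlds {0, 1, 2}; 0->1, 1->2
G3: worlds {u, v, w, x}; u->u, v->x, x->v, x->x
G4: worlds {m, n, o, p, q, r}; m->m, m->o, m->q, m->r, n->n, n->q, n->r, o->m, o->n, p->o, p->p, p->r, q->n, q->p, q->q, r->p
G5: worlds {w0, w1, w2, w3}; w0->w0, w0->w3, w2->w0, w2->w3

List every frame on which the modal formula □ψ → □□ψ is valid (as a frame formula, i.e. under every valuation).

Frame correspondent (Sahlqvist): ∀x ∀y ∀z (Rxy ∧ Ryz → Rxz) — i.e. transitivity.
G1: fails — Rw0w1 and Rw1w3 but not Rw0w3.
G2: fails — R01 and R12 but not R02.
G3: fails — Rvx and Rxv but not Rvv.
G4: fails — Rnr and Rrp but not Rnp.
G5: ✓.

G5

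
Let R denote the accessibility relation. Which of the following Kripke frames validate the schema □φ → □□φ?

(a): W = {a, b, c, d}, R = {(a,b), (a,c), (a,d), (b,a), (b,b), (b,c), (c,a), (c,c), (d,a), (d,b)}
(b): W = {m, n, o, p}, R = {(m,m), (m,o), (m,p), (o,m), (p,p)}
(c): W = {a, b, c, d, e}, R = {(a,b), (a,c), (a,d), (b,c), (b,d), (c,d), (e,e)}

(c)

The schema corresponds to transitivity: ∀x ∀y ∀z (Rxy ∧ Ryz → Rxz).
(a): fails — Rab and Rba but not Raa.
(b): fails — Rom and Rmo but not Roo.
(c): condition met.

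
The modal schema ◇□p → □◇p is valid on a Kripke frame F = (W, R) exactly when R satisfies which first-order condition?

Convergence

Suppose ◇□p→□◇p is valid. Take Rxy, Rxz and set V(p)={w : Ryw}. Then □p at y so ◇□p at x, so □◇p at x, so ◇p at z, giving w with Rzw and Ryw.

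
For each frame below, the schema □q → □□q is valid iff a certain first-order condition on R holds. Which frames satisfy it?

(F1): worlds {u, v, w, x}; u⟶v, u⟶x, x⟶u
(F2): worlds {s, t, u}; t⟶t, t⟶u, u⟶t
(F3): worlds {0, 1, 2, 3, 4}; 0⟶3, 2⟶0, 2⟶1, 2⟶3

(F3)

The schema corresponds to transitivity: ∀x ∀y ∀z (Rxy ∧ Ryz → Rxz).
(F1): fails — Rxu and Ruv but not Rxv.
(F2): fails — Rut and Rtu but not Ruu.
(F3): holds.
Valid on: (F3).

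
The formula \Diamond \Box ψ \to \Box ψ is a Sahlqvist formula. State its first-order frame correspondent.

Replacing ψ by ¬ψ and contraposing gives the equivalent schema ◇ψ → □◇ψ.
Suppose ◇ψ→□◇ψ is valid. Take Rxy, Rxz and set V(ψ)={y}. Then ◇ψ at x, so □◇ψ at x, so ◇ψ at z, so some w with Rzw has ψ; w=y, i.e. Rzy. By symmetry of the argument, Ryz.
Conversely, any frame satisfying \forall x \forall y \forall z (Rxy \wedge Rxz \to Ryz) validates the schema.
So the correspondent is the Euclidean property.

the Euclidean property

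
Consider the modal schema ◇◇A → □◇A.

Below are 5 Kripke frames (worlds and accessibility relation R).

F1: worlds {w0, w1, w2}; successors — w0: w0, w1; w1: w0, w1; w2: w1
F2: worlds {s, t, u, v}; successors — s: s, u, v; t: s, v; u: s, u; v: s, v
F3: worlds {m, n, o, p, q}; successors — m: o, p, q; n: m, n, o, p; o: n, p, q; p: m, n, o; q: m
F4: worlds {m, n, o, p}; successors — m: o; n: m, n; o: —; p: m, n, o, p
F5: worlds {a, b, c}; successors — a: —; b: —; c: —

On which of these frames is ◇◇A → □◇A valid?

F1, F5

This is the axiom for a generalized confluence (Geach) condition; its first-order frame correspondent is ∀x ∀y ∀z ((xR²y ∧ xRz) → ∃w (y = w ∧ zRw)).
F1: satisfies the condition.
F2: fails — sR²u, sRv but no w with u=w and vRw.
F3: fails — mR²m, mRo but no w with m=w and oRw.
F4: fails — nR²m, nRm but no w with m=w and mRw.
F5: satisfies the condition.
Valid on: F1, F5.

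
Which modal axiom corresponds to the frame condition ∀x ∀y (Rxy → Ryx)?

A defining formula is ψ → □◇ψ (the B axiom).

ψ → □◇ψ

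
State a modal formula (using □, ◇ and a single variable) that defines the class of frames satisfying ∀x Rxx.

The condition is reflexivity. The T schema □r → r defines it.
Suppose □r→r is valid. At any x set V(r)={w : Rxw}. Then □r holds at x, so r holds at x, i.e. Rxx.

□r → r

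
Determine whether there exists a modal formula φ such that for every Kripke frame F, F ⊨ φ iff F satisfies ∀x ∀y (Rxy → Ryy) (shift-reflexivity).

Yes: it is shift-reflexivity, defined by the T□ schema □(□p → p).

Yes — defined by □(□p → p)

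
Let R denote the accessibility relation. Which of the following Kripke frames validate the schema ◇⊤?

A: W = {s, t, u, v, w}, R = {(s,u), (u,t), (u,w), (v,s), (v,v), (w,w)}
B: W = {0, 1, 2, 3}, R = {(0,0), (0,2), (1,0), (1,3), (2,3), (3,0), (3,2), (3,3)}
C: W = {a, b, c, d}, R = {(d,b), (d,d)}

The schema corresponds to seriality: ∀x ∃y Rxy.
A: fails — world t has no successor.
B: holds.
C: fails — world a has no successor.
Valid on: B.

B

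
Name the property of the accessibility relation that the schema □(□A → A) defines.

shift-reflexivity: ∀x ∀y (Rxy → Ryy)

Suppose □(□A→A) is valid. Take Rxy and set V(A)={w : Ryw}. Then at y, □A holds; since □(□A→A) at x, □A→A at y, so A at y, i.e. Ryy.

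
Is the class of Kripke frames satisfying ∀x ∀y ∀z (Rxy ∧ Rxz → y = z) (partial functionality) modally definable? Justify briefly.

The condition is partial functionality. A defining modal formula is ◇p → □p.
Suppose ◇p→□p is valid. Take Rxy, Rxz and set V(p)={y}. Then ◇p at x, so □p at x, so p at z, i.e. z=y.

Yes — defined by ◇p → □p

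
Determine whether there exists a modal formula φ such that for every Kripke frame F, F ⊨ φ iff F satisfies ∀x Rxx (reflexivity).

Definable; □q → q defines it

The condition is reflexivity. A defining modal formula is □q → q.
Suppose □q→q is valid. At any x set V(q)={w : Rxw}. Then □q holds at x, so q holds at x, i.e. Rxx.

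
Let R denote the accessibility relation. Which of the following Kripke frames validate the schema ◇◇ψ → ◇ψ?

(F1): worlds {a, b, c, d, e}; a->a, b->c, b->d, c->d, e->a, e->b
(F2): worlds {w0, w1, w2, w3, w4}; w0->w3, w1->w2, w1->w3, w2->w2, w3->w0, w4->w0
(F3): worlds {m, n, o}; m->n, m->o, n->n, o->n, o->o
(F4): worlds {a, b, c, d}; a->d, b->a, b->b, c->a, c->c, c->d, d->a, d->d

(F3)

The schema corresponds to transitivity: ∀x ∀y ∀z (Rxy ∧ Ryz → Rxz).
(F1): fails — Reb and Rbc but not Rec.
(F2): fails — Rw3w0 and Rw0w3 but not Rw3w3.
(F3): holds.
(F4): fails — Rba and Rad but not Rbd.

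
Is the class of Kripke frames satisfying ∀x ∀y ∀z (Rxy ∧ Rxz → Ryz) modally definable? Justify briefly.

Yes: it is the Euclidean property, defined by the 5 schema ◇r → □◇r.

Yes — defined by ◇r → □◇r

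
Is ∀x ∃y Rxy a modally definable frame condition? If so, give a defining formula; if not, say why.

Yes: it is seriality, defined by the D schema □q → ◇q.

Yes — defined by □q → ◇q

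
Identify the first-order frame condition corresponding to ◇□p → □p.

the Euclidean property

Replacing p by ¬p and contraposing gives the equivalent schema ◇p → □◇p.
Suppose ◇p→□◇p is valid. Take Rxy, Rxz and set V(p)={y}. Then ◇p at x, so □◇p at x, so ◇p at z, so some w with Rzw has p; w=y, i.e. Rzy. By symmetry of the argument, Ryz.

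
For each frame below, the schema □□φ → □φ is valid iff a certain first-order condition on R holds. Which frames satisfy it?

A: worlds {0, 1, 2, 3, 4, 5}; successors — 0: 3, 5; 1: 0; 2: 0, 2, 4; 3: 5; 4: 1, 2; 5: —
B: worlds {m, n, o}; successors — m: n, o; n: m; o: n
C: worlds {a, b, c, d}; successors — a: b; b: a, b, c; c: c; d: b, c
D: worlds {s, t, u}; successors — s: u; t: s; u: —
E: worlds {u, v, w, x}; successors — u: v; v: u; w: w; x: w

C

This is the axiom for density; its first-order frame correspondent is ∀x ∀y (Rxy → ∃z (Rxz ∧ Rzy)).
A: fails — R10 but no z with R1z and Rz0.
B: fails — Rnm but no z with Rnz and Rzm.
C: ✓.
D: fails — Rsu but no z with Rsz and Rzu.
E: fails — Ruv but no z with Ruz and Rzv.
Valid on: C.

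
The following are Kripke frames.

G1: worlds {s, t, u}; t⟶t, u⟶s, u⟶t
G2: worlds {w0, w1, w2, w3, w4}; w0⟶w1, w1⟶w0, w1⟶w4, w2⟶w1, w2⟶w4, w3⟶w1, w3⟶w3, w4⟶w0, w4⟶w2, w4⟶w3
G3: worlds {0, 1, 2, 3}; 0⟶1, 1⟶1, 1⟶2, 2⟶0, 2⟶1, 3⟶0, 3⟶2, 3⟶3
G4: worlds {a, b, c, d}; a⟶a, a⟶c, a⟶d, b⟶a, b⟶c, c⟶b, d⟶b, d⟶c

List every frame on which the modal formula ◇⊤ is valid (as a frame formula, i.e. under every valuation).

G2, G3, G4

This is the axiom for seriality; its first-order frame correspondent is ∀x ∃y Rxy.
G1: fails — world s has no successor.
G2: ✓.
G3: ✓.
G4: ✓.
Valid on: G2, G3, G4.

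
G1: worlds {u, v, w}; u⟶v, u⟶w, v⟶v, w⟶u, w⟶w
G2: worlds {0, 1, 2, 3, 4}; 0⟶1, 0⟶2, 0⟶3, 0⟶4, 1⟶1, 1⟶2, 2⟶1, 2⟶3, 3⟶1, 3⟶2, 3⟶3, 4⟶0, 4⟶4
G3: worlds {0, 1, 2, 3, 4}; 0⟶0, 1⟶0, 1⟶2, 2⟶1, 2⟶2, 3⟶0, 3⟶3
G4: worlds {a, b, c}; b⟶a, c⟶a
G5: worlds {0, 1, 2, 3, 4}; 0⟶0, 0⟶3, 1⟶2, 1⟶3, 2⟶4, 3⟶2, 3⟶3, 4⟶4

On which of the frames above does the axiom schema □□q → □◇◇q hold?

G1, G2, G3, G5

This is the axiom for a generalized confluence (Geach) condition; its first-order frame correspondent is ∀x ∀z (xRz → ∃w (xR²w ∧ zR²w)).
G1: satisfies the condition.
G2: satisfies the condition.
G3: satisfies the condition.
G4: fails — bRa but no w with bR²w and aR²w.
G5: satisfies the condition.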